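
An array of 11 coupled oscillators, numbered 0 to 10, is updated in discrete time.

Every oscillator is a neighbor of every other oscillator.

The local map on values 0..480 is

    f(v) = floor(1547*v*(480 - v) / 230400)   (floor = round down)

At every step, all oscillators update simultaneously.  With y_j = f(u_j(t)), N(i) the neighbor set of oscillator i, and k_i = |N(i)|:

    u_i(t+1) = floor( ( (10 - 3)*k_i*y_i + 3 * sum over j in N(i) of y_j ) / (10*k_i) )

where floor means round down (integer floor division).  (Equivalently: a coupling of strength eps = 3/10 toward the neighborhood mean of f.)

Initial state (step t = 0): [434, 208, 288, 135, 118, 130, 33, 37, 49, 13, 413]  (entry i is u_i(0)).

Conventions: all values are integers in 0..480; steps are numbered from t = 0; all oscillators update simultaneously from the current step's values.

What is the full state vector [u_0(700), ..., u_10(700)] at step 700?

Answer: [386, 386, 386, 386, 386, 386, 386, 386, 386, 386, 386]
Key observation: The state at step 16, [386, 386, 386, 386, 386, 386, 386, 386, 386, 386, 386], reappears at step 18: the system is in a cycle of period 2 from step 16 on.  Therefore the state at step 700 equals the state at step 16 + ((700 - 16) mod 2) = 16, which is [386, 386, 386, 386, 386, 386, 386, 386, 386, 386, 386].

Derivation:
t=0: [434, 208, 288, 135, 118, 130, 33, 37, 49, 13, 413]
t=1: [160, 324, 319, 279, 262, 275, 137, 144, 165, 97, 194]
t=2: [342, 340, 343, 365, 369, 366, 324, 330, 346, 279, 362]
t=3: [314, 316, 313, 291, 287, 290, 330, 325, 311, 354, 294]
t=4: [349, 347, 349, 362, 363, 362, 337, 341, 351, 315, 361]
t=5: [305, 307, 305, 292, 291, 292, 317, 313, 304, 333, 293]
t=6: [357, 356, 357, 364, 365, 364, 349, 352, 358, 337, 363]
t=7: [294, 295, 294, 286, 285, 286, 302, 299, 293, 313, 288]
t=8: [366, 366, 366, 370, 370, 370, 362, 364, 366, 355, 369]
t=9: [280, 280, 280, 275, 275, 275, 284, 282, 280, 291, 276]
t=10: [375, 375, 375, 377, 377, 377, 373, 374, 375, 371, 377]
t=11: [263, 263, 263, 261, 261, 261, 265, 265, 263, 268, 261]
t=12: [382, 382, 382, 382, 382, 382, 382, 382, 382, 381, 382]
t=13: [251, 251, 251, 251, 251, 251, 251, 251, 251, 252, 251]
t=14: [385, 385, 385, 385, 385, 385, 385, 385, 385, 385, 385]
t=15: [245, 245, 245, 245, 245, 245, 245, 245, 245, 245, 245]
t=16: [386, 386, 386, 386, 386, 386, 386, 386, 386, 386, 386]
t=17: [243, 243, 243, 243, 243, 243, 243, 243, 243, 243, 243]
t=18: [386, 386, 386, 386, 386, 386, 386, 386, 386, 386, 386]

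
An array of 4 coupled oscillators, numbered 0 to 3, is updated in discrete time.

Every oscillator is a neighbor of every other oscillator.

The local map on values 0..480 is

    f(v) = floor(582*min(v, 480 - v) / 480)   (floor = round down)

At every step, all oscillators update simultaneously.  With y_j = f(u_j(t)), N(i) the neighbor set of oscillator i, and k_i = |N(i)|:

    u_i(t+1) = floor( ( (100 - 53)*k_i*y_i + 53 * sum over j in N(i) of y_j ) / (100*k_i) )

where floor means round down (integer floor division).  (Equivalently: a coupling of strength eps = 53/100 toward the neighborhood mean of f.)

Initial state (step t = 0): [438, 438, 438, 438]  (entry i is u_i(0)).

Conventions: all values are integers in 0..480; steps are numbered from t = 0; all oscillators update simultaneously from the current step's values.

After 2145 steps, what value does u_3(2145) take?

Answer: u_3(2145) = 231
Key observation: The state at step 14, [281, 281, 281, 281], reappears at step 22: the system is in a cycle of period 8 from step 14 on.  Therefore the state at step 2145 equals the state at step 14 + ((2145 - 14) mod 8) = 17, which is [231, 231, 231, 231].

Derivation:
t=0: [438, 438, 438, 438]
t=1: [50, 50, 50, 50]
t=2: [60, 60, 60, 60]
t=3: [72, 72, 72, 72]
t=4: [87, 87, 87, 87]
t=5: [105, 105, 105, 105]
t=6: [127, 127, 127, 127]
t=7: [153, 153, 153, 153]
t=8: [185, 185, 185, 185]
t=9: [224, 224, 224, 224]
t=10: [271, 271, 271, 271]
t=11: [253, 253, 253, 253]
t=12: [275, 275, 275, 275]
t=13: [248, 248, 248, 248]
t=14: [281, 281, 281, 281]
t=15: [241, 241, 241, 241]
t=16: [289, 289, 289, 289]
t=17: [231, 231, 231, 231]
t=18: [280, 280, 280, 280]
t=19: [242, 242, 242, 242]
t=20: [288, 288, 288, 288]
t=21: [232, 232, 232, 232]
t=22: [281, 281, 281, 281]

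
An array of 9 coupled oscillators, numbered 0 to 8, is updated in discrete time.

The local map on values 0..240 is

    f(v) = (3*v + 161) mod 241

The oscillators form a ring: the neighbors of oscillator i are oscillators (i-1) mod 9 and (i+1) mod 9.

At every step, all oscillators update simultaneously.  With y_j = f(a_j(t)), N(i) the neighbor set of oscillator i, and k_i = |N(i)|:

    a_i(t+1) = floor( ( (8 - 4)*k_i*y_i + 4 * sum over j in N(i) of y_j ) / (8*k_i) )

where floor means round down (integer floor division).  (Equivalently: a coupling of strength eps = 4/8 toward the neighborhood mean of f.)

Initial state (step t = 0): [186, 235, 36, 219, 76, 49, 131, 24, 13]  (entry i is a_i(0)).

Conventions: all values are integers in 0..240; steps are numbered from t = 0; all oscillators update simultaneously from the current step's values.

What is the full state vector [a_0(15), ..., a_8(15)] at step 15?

Answer: [146, 107, 104, 55, 17, 61, 102, 109, 147]

Derivation:
t=0: [186, 235, 36, 219, 76, 49, 131, 24, 13]
t=1: [204, 137, 73, 91, 114, 88, 111, 184, 217]
t=2: [69, 92, 140, 136, 104, 100, 109, 140, 114]
t=3: [117, 154, 120, 126, 192, 169, 82, 56, 67]
t=4: [80, 87, 69, 41, 67, 138, 151, 115, 90]
t=5: [172, 162, 119, 83, 94, 109, 95, 92, 141]
t=6: [164, 140, 101, 144, 144, 104, 153, 174, 148]
t=7: [141, 148, 164, 139, 141, 178, 177, 165, 154]
t=8: [117, 129, 140, 116, 128, 184, 201, 174, 139]
t=9: [55, 65, 72, 54, 96, 141, 128, 134, 105]
t=10: [130, 112, 117, 127, 150, 118, 77, 115, 159]
t=11: [77, 32, 33, 69, 87, 86, 89, 88, 101]
t=12: [135, 50, 45, 113, 166, 181, 184, 194, 195]
t=13: [65, 69, 49, 67, 148, 213, 176, 73, 37]
t=14: [97, 109, 95, 108, 111, 121, 157, 129, 79]
t=15: [146, 107, 104, 55, 17, 61, 102, 109, 147]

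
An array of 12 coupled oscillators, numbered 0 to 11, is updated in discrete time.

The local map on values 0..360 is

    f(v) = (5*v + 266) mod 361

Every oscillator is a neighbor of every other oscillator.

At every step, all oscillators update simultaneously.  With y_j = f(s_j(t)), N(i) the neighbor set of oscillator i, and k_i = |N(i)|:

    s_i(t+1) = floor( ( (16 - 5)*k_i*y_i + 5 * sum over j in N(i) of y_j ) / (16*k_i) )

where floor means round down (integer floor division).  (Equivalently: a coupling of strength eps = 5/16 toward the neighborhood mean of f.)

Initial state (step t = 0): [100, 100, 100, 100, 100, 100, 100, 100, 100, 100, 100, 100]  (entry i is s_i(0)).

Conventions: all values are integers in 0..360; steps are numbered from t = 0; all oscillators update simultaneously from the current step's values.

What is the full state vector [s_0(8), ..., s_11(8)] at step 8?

Simulating step by step:
t=0: [100, 100, 100, 100, 100, 100, 100, 100, 100, 100, 100, 100]
t=1: [44, 44, 44, 44, 44, 44, 44, 44, 44, 44, 44, 44]
t=2: [125, 125, 125, 125, 125, 125, 125, 125, 125, 125, 125, 125]
t=3: [169, 169, 169, 169, 169, 169, 169, 169, 169, 169, 169, 169]
t=4: [28, 28, 28, 28, 28, 28, 28, 28, 28, 28, 28, 28]
t=5: [45, 45, 45, 45, 45, 45, 45, 45, 45, 45, 45, 45]
t=6: [130, 130, 130, 130, 130, 130, 130, 130, 130, 130, 130, 130]
t=7: [194, 194, 194, 194, 194, 194, 194, 194, 194, 194, 194, 194]
t=8: [153, 153, 153, 153, 153, 153, 153, 153, 153, 153, 153, 153]

Answer: [153, 153, 153, 153, 153, 153, 153, 153, 153, 153, 153, 153]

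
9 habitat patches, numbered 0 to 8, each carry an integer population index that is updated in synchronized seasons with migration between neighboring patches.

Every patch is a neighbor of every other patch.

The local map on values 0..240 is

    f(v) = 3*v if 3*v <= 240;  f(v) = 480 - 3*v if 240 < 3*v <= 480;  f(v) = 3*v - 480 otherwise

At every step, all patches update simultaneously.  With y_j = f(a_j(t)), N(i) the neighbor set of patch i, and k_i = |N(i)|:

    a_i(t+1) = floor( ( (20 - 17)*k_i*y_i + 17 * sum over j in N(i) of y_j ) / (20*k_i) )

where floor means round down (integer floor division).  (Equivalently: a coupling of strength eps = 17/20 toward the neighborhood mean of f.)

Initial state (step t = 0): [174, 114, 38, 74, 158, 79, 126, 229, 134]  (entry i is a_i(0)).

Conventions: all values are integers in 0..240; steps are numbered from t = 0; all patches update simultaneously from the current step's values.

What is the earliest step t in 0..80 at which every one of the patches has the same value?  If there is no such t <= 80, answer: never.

Simulating step by step:
t=0: [174, 114, 38, 74, 158, 79, 126, 229, 134]  (not all equal)
t=1: [123, 127, 126, 131, 122, 132, 126, 130, 125]  (not all equal)
t=2: [99, 99, 99, 98, 99, 98, 99, 98, 99]  (not all equal)
t=3: [183, 183, 183, 184, 183, 184, 183, 184, 183]  (not all equal)
t=4: [69, 69, 69, 70, 69, 70, 69, 70, 69]  (not all equal)
t=5: [207, 207, 207, 208, 207, 208, 207, 208, 207]  (not all equal)
t=6: [141, 141, 141, 142, 141, 142, 141, 142, 141]  (not all equal)
t=7: [56, 56, 56, 55, 56, 55, 56, 55, 56]  (not all equal)
t=8: [167, 167, 167, 166, 167, 166, 167, 166, 167]  (not all equal)
t=9: [20, 20, 20, 19, 20, 19, 20, 19, 20]  (not all equal)
t=10: [59, 59, 59, 58, 59, 58, 59, 58, 59]  (not all equal)
t=11: [176, 176, 176, 175, 176, 175, 176, 175, 176]  (not all equal)
t=12: [47, 47, 47, 46, 47, 46, 47, 46, 47]  (not all equal)
t=13: [140, 140, 140, 139, 140, 139, 140, 139, 140]  (not all equal)
t=14: [60, 60, 60, 61, 60, 61, 60, 61, 60]  (not all equal)
t=15: [180, 180, 180, 181, 180, 181, 180, 181, 180]  (not all equal)
t=16: [60, 60, 60, 61, 60, 61, 60, 61, 60]  (not all equal)

Answer: never
Key observation: The state at step 14 reappears at step 16 — the system is in a cycle of period 2 from step 14 on.  No step 0..16 is synchronized, and the cycle repeats forever, so no step up to 80 (or ever) has all patches equal.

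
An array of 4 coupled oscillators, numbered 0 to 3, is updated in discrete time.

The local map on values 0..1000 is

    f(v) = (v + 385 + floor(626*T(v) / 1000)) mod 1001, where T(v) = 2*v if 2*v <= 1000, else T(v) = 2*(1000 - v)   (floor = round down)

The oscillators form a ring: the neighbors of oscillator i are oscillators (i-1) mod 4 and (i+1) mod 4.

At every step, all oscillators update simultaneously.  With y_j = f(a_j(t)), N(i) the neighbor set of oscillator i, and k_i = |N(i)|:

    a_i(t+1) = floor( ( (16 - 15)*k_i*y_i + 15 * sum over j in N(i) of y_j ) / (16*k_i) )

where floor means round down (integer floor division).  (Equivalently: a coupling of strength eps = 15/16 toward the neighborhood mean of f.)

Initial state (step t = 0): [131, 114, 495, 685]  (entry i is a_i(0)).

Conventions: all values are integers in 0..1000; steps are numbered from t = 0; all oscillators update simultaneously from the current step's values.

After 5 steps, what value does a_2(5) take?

Simulating step by step:
t=0: [131, 114, 495, 685]
t=1: [560, 592, 548, 581]
t=2: [487, 494, 488, 495]
t=3: [495, 481, 496, 482]
t=4: [469, 497, 470, 497]
t=5: [499, 444, 499, 444]

Answer: a_2(5) = 499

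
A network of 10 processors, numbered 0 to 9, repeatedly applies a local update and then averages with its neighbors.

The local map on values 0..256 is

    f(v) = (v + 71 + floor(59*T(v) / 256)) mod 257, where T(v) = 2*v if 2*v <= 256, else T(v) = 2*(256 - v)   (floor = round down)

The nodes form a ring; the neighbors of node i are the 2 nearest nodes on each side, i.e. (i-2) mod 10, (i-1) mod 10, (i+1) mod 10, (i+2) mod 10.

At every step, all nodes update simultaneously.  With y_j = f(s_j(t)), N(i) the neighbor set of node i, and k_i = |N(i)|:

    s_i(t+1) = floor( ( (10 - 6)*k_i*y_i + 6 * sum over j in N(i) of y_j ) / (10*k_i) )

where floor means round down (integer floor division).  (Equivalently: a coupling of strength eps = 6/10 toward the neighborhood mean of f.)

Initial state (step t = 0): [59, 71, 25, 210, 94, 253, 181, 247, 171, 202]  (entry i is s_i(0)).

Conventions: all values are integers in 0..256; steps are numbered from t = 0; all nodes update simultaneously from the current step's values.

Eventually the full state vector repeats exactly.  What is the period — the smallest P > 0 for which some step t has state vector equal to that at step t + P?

Simulating step by step:
t=0: [59, 71, 25, 210, 94, 253, 181, 247, 171, 202]
t=1: [114, 121, 130, 101, 120, 79, 66, 50, 53, 79]
t=2: [182, 195, 143, 189, 184, 190, 175, 160, 169, 190]
t=3: [27, 30, 23, 29, 27, 29, 26, 24, 25, 29]
t=4: [109, 111, 108, 111, 109, 110, 108, 108, 108, 110]
t=5: [230, 231, 230, 231, 230, 230, 228, 228, 228, 230]
t=6: [55, 55, 55, 55, 55, 54, 54, 54, 54, 54]
t=7: [150, 150, 151, 150, 150, 149, 149, 149, 149, 149]
t=8: [12, 12, 12, 12, 12, 12, 12, 12, 12, 12]
t=9: [88, 88, 88, 88, 88, 88, 88, 88, 88, 88]
t=10: [199, 199, 199, 199, 199, 199, 199, 199, 199, 199]
t=11: [39, 39, 39, 39, 39, 39, 39, 39, 39, 39]
t=12: [127, 127, 127, 127, 127, 127, 127, 127, 127, 127]
t=13: [256, 256, 256, 256, 256, 256, 256, 256, 256, 256]
t=14: [70, 70, 70, 70, 70, 70, 70, 70, 70, 70]
t=15: [173, 173, 173, 173, 173, 173, 173, 173, 173, 173]
t=16: [25, 25, 25, 25, 25, 25, 25, 25, 25, 25]
t=17: [107, 107, 107, 107, 107, 107, 107, 107, 107, 107]
t=18: [227, 227, 227, 227, 227, 227, 227, 227, 227, 227]
t=19: [54, 54, 54, 54, 54, 54, 54, 54, 54, 54]
t=20: [149, 149, 149, 149, 149, 149, 149, 149, 149, 149]
t=21: [12, 12, 12, 12, 12, 12, 12, 12, 12, 12]

Answer: 13
Key observation: The state at step 8, [12, 12, 12, 12, 12, 12, 12, 12, 12, 12], reappears at step 21 — and no state repeats earlier — so the cycle the system enters has period 13.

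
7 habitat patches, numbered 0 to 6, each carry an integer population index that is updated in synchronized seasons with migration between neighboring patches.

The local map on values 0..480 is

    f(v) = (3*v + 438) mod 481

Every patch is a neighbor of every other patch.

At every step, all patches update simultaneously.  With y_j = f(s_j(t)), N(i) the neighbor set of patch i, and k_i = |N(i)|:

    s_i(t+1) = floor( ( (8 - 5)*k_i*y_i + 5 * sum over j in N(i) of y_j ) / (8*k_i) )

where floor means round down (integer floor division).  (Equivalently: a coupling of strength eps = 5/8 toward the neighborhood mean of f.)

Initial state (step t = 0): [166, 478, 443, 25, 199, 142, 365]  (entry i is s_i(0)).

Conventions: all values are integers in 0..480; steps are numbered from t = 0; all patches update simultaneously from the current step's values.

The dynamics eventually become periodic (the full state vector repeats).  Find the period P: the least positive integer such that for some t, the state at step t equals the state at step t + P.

Simulating step by step:
t=0: [166, 478, 443, 25, 199, 142, 365]
t=1: [309, 302, 273, 194, 205, 289, 210]
t=2: [283, 278, 254, 190, 199, 267, 203]
t=3: [229, 225, 205, 153, 160, 216, 164]
t=4: [234, 231, 215, 303, 309, 224, 312]
t=5: [237, 234, 221, 293, 298, 229, 300]
t=6: [234, 232, 221, 280, 284, 228, 286]
t=7: [217, 216, 207, 255, 258, 212, 259]
t=8: [159, 159, 151, 190, 193, 155, 193]
t=9: [310, 310, 304, 205, 208, 307, 208]
t=10: [306, 306, 301, 221, 223, 304, 223]
t=11: [313, 313, 309, 244, 245, 311, 245]
t=12: [349, 349, 345, 293, 293, 347, 293]
t=13: [137, 137, 134, 222, 222, 136, 222]
t=14: [296, 296, 293, 234, 234, 295, 234]
t=15: [304, 304, 302, 254, 254, 303, 254]
t=16: [340, 340, 338, 299, 299, 339, 299]
t=17: [125, 125, 124, 222, 222, 125, 222]
t=18: [272, 272, 271, 220, 220, 272, 220]
t=19: [242, 242, 242, 200, 200, 242, 200]
t=20: [162, 162, 162, 128, 128, 162, 128]
t=21: [411, 411, 411, 383, 383, 411, 383]
t=22: [201, 201, 201, 179, 179, 201, 179]
t=23: [58, 58, 58, 40, 40, 58, 40]
t=24: [114, 114, 114, 99, 99, 114, 99]
t=25: [284, 284, 284, 272, 272, 284, 272]
t=26: [316, 316, 316, 307, 307, 316, 307]
t=27: [415, 415, 415, 408, 408, 415, 408]
t=28: [233, 233, 233, 227, 227, 233, 227]
t=29: [169, 169, 169, 164, 164, 169, 164]
t=30: [459, 459, 459, 455, 455, 459, 455]
t=31: [368, 368, 368, 365, 365, 368, 365]
t=32: [96, 96, 96, 93, 93, 96, 93]
t=33: [242, 242, 242, 239, 239, 242, 239]
t=34: [199, 199, 199, 196, 196, 199, 196]
t=35: [70, 70, 70, 67, 67, 70, 67]
t=36: [164, 164, 164, 161, 161, 164, 161]
t=37: [446, 446, 446, 443, 443, 446, 443]
t=38: [330, 330, 330, 327, 327, 330, 327]
t=39: [463, 463, 463, 460, 460, 463, 460]
t=40: [381, 381, 381, 378, 378, 381, 378]
t=41: [135, 135, 135, 132, 132, 135, 132]
t=42: [359, 359, 359, 356, 356, 359, 356]
t=43: [69, 69, 69, 66, 66, 69, 66]
t=44: [161, 161, 161, 158, 158, 161, 158]
t=45: [437, 437, 437, 434, 434, 437, 434]
t=46: [303, 303, 303, 300, 300, 303, 300]
t=47: [382, 382, 382, 379, 379, 382, 379]
t=48: [138, 138, 138, 135, 135, 138, 135]
t=49: [368, 368, 368, 365, 365, 368, 365]

Answer: 18
Key observation: The state at step 31, [368, 368, 368, 365, 365, 368, 365], reappears at step 49 — and no state repeats earlier — so the cycle the system enters has period 18.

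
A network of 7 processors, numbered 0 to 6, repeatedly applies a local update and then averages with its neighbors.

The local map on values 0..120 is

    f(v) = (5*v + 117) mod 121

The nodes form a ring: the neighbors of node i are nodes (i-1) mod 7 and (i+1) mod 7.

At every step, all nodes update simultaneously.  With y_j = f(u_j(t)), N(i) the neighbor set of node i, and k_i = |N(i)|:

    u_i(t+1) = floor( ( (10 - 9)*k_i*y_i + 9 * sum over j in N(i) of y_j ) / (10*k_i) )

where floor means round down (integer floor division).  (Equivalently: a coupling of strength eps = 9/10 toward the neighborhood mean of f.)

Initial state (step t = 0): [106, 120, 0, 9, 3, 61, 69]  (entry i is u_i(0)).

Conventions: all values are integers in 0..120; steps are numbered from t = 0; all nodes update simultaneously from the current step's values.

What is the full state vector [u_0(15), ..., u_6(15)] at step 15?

Simulating step by step:
t=0: [106, 120, 0, 9, 3, 61, 69]
t=1: [99, 82, 80, 61, 46, 55, 55]
t=2: [33, 22, 49, 68, 50, 63, 19]
t=3: [92, 82, 102, 65, 73, 49, 58]
t=4: [48, 56, 57, 71, 101, 85, 100]
t=5: [32, 72, 68, 36, 76, 18, 79]
t=6: [67, 69, 85, 53, 64, 27, 57]
t=7: [71, 76, 58, 61, 20, 51, 48]
t=8: [68, 70, 36, 68, 40, 95, 64]
t=9: [89, 77, 94, 67, 98, 77, 98]
t=10: [16, 83, 58, 56, 48, 3, 43]
t=11: [69, 58, 41, 74, 31, 93, 48]
t=12: [81, 84, 29, 49, 48, 75, 100]
t=13: [33, 31, 79, 72, 69, 57, 21]
t=14: [62, 33, 67, 68, 78, 93, 45]
t=15: [69, 72, 69, 59, 88, 65, 82]

Answer: [69, 72, 69, 59, 88, 65, 82]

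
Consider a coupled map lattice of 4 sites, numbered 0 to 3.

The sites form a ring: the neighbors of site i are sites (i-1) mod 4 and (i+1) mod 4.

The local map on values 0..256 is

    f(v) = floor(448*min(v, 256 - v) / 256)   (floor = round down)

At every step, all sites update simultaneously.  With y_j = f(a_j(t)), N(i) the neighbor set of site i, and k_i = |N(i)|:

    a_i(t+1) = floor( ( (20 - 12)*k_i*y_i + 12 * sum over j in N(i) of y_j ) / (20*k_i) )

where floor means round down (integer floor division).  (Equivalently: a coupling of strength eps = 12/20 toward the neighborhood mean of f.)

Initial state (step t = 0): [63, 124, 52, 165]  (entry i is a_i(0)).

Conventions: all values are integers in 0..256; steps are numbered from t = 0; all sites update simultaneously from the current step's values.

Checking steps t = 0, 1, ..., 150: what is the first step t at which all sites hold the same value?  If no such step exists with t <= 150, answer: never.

Answer: 8
Key observation: Synchronization is absorbing here: once all sites are equal they stay equal, and step 8 is the first all-equal step.

Derivation:
t=0: [63, 124, 52, 165]  (not all equal)
t=1: [156, 147, 149, 123]  (not all equal)
t=2: [191, 184, 196, 194]  (not all equal)
t=3: [115, 115, 112, 108]  (not all equal)
t=4: [197, 199, 195, 194]  (not all equal)
t=5: [103, 102, 104, 105]  (not all equal)
t=6: [180, 179, 181, 181]  (not all equal)
t=7: [132, 132, 131, 131]  (not all equal)
t=8: [217, 217, 217, 217]  (all equal)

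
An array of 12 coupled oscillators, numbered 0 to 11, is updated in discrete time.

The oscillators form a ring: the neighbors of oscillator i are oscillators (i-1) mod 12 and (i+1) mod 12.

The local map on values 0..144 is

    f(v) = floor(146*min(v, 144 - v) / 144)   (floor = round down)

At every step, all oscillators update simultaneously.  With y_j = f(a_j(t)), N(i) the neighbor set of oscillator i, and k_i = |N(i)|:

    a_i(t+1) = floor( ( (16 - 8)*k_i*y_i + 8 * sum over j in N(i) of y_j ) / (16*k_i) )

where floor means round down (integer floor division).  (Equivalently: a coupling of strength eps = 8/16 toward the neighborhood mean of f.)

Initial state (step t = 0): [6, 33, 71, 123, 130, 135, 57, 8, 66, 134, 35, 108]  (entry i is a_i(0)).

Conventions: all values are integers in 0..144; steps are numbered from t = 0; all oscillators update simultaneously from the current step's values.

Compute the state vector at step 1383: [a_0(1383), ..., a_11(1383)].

Simulating step by step:
t=0: [6, 33, 71, 123, 130, 135, 57, 8, 66, 134, 35, 108]
t=1: [20, 35, 49, 31, 14, 22, 32, 34, 37, 30, 29, 28]
t=2: [25, 34, 41, 31, 20, 22, 30, 34, 34, 31, 29, 26]
t=3: [27, 33, 36, 30, 23, 23, 29, 33, 33, 31, 28, 26]
t=4: [28, 32, 33, 29, 24, 24, 28, 32, 32, 30, 28, 26]
t=5: [28, 31, 31, 28, 25, 25, 28, 31, 31, 30, 28, 27]
t=6: [28, 30, 30, 28, 25, 25, 28, 30, 30, 29, 28, 27]
t=7: [28, 29, 29, 27, 25, 25, 27, 29, 29, 29, 28, 27]
t=8: [28, 28, 28, 27, 25, 25, 27, 28, 29, 28, 28, 27]
t=9: [27, 28, 27, 26, 25, 25, 26, 28, 28, 28, 27, 27]
t=10: [27, 27, 27, 26, 25, 25, 26, 27, 28, 27, 27, 27]
t=11: [27, 27, 26, 26, 25, 25, 26, 27, 27, 27, 27, 27]
t=12: [27, 26, 26, 25, 25, 25, 26, 26, 27, 27, 27, 27]
t=13: [26, 26, 25, 25, 25, 25, 25, 26, 26, 27, 27, 27]
t=14: [26, 25, 25, 25, 25, 25, 25, 25, 26, 26, 27, 26]
t=15: [25, 25, 25, 25, 25, 25, 25, 25, 25, 26, 26, 26]
t=16: [25, 25, 25, 25, 25, 25, 25, 25, 25, 25, 26, 25]
t=17: [25, 25, 25, 25, 25, 25, 25, 25, 25, 25, 25, 25]
t=18: [25, 25, 25, 25, 25, 25, 25, 25, 25, 25, 25, 25]

Answer: [25, 25, 25, 25, 25, 25, 25, 25, 25, 25, 25, 25]
Key observation: The state at step 17, [25, 25, 25, 25, 25, 25, 25, 25, 25, 25, 25, 25], reappears at step 18: the system is in a cycle of period 1 from step 17 on.  Therefore the state at step 1383 equals the state at step 17 + ((1383 - 17) mod 1) = 17, which is [25, 25, 25, 25, 25, 25, 25, 25, 25, 25, 25, 25].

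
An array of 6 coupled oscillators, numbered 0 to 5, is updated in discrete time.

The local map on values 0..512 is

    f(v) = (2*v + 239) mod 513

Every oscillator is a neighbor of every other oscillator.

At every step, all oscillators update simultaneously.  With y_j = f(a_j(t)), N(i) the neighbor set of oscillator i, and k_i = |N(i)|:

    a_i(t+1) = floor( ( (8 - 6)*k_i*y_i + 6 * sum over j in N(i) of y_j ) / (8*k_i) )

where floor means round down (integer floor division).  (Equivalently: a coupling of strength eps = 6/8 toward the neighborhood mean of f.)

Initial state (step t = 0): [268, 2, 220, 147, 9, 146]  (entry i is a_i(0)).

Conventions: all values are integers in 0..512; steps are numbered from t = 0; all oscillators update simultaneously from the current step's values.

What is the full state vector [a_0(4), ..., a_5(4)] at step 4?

Answer: [389, 389, 389, 389, 389, 389]

Derivation:
t=0: [268, 2, 220, 147, 9, 146]
t=1: [171, 169, 161, 146, 170, 146]
t=2: [49, 48, 47, 44, 48, 44]
t=3: [332, 332, 332, 331, 332, 331]
t=4: [389, 389, 389, 389, 389, 389]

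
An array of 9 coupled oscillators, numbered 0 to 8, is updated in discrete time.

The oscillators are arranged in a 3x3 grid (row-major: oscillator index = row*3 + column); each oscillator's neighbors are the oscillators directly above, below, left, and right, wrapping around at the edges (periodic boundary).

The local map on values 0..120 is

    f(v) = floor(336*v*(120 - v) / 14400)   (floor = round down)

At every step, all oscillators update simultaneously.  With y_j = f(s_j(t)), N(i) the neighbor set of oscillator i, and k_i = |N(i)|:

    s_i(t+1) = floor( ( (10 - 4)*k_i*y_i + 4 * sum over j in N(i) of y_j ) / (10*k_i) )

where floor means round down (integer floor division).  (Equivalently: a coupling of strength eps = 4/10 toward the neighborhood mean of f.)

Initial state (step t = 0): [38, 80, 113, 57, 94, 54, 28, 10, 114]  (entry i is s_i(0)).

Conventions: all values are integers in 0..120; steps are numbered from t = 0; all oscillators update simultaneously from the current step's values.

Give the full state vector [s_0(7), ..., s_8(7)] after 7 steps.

Answer: [77, 77, 77, 77, 77, 77, 77, 77, 77]

Derivation:
t=0: [38, 80, 113, 57, 94, 54, 28, 10, 114]
t=1: [66, 61, 35, 77, 60, 67, 55, 35, 27]
t=2: [81, 80, 72, 79, 81, 78, 78, 72, 65]
t=3: [74, 75, 78, 74, 74, 76, 76, 78, 81]
t=4: [78, 77, 76, 78, 78, 77, 77, 76, 74]
t=5: [76, 77, 77, 76, 76, 77, 77, 77, 78]
t=6: [77, 77, 77, 77, 77, 77, 77, 77, 76]
t=7: [77, 77, 77, 77, 77, 77, 77, 77, 77]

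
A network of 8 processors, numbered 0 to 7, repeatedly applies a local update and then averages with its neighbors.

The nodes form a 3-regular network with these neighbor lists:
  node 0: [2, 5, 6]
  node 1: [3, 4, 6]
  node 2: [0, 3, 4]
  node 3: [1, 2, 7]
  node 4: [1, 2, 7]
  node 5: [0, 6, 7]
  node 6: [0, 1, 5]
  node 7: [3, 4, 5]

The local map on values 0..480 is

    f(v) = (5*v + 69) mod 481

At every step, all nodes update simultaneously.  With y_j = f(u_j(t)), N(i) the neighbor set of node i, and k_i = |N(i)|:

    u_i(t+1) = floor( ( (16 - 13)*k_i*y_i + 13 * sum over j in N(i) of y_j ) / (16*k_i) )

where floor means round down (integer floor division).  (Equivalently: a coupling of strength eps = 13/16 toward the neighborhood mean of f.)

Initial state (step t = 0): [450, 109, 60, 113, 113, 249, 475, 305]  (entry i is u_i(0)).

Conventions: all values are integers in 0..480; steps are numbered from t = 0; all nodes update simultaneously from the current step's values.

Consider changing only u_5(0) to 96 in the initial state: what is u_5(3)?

Answer: u_5(3) = 223
Key observation: This trace re-runs the system from the modified initial state.

Derivation:
t=0: [450, 109, 60, 113, 113, 96, 475, 305]
t=1: [202, 118, 259, 205, 205, 171, 168, 129]
t=2: [366, 220, 178, 244, 244, 293, 280, 235]
t=3: [246, 222, 390, 323, 323, 223, 209, 254]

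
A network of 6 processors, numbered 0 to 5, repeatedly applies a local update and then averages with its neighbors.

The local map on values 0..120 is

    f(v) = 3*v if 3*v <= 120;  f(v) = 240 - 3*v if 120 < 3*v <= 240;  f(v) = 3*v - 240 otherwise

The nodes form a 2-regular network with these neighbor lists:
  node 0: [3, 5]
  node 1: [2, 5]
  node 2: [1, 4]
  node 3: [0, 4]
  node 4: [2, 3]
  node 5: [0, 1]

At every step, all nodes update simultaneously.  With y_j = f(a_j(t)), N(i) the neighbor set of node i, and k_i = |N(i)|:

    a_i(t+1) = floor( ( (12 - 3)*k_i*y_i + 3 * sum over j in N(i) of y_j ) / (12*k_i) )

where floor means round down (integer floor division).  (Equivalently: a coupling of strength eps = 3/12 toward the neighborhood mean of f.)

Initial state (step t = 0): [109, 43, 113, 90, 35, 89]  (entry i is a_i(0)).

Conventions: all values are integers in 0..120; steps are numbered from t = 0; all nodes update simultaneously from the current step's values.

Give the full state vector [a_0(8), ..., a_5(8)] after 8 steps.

Simulating step by step:
t=0: [109, 43, 113, 90, 35, 89]
t=1: [72, 99, 101, 46, 94, 45]
t=2: [43, 63, 59, 84, 52, 88]
t=3: [87, 49, 64, 33, 72, 38]
t=4: [42, 90, 50, 79, 36, 99]
t=5: [93, 40, 84, 30, 92, 60]
t=6: [48, 99, 28, 76, 39, 64]
t=7: [79, 59, 84, 35, 99, 55]
t=8: [24, 58, 24, 86, 57, 64]

Answer: [24, 58, 24, 86, 57, 64]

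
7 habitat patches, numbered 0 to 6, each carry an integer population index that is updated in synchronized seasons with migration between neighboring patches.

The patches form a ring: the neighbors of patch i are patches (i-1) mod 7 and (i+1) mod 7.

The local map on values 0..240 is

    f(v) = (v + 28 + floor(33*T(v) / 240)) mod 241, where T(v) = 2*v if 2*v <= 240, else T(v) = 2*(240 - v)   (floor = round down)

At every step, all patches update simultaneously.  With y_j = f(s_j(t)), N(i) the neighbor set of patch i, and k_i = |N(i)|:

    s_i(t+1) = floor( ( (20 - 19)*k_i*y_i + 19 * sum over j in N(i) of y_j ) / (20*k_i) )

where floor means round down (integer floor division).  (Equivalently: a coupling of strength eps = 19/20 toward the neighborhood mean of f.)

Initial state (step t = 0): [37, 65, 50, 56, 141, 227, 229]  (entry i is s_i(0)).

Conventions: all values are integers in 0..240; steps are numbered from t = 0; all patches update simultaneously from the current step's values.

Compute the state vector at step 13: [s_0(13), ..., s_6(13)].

Simulating step by step:
t=0: [37, 65, 50, 56, 141, 227, 229]
t=1: [65, 84, 103, 141, 64, 102, 44]
t=2: [109, 134, 165, 137, 173, 99, 131]
t=3: [188, 189, 193, 214, 175, 201, 161]
t=4: [220, 231, 125, 215, 128, 216, 233]
t=5: [20, 94, 22, 176, 17, 98, 11]
t=6: [92, 59, 177, 60, 179, 50, 99]
t=7: [129, 179, 109, 216, 103, 183, 119]
t=8: [200, 178, 118, 154, 119, 171, 205]
t=9: [118, 209, 212, 179, 209, 96, 216]
t=10: [15, 87, 108, 15, 177, 13, 156]
t=11: [166, 107, 96, 186, 54, 205, 53]
t=12: [133, 181, 193, 128, 113, 90, 106]
t=13: [193, 212, 206, 201, 164, 166, 165]

Answer: [193, 212, 206, 201, 164, 166, 165]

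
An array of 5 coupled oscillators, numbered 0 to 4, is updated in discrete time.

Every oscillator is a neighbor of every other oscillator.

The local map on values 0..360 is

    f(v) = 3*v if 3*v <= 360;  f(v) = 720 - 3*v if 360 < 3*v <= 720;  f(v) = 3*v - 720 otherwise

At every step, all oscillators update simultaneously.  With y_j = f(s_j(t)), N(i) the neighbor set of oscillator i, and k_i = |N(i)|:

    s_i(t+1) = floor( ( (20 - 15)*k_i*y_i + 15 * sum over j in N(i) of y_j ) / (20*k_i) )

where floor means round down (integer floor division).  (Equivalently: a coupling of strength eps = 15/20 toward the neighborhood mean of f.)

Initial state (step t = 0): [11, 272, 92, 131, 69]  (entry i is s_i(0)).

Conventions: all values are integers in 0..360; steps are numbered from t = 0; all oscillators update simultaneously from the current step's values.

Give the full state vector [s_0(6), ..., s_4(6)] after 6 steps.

Simulating step by step:
t=0: [11, 272, 92, 131, 69]
t=1: [178, 182, 193, 196, 189]
t=2: [159, 158, 156, 155, 156]
t=3: [249, 249, 249, 249, 249]
t=4: [27, 27, 27, 27, 27]
t=5: [81, 81, 81, 81, 81]
t=6: [243, 243, 243, 243, 243]

Answer: [243, 243, 243, 243, 243]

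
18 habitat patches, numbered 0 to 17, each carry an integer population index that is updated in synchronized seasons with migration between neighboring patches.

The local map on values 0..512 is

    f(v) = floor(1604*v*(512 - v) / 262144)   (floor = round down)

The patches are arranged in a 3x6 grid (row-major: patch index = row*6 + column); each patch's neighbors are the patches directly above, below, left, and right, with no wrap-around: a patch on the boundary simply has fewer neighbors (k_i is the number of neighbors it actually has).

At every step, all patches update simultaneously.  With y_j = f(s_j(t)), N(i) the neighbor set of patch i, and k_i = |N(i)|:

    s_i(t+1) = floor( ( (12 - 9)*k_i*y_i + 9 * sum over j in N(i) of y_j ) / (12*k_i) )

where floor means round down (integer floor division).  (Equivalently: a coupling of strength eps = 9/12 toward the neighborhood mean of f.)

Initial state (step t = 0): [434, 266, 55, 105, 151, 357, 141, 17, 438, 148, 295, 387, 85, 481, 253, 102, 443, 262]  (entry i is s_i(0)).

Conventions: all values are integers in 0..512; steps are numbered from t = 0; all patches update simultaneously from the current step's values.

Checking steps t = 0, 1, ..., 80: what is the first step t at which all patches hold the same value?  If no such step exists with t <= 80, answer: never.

Simulating step by step:
t=0: [434, 266, 55, 105, 151, 357, 141, 17, 438, 148, 295, 387, 85, 481, 253, 102, 443, 262]  (not all equal)
t=1: [321, 202, 253, 269, 330, 320, 200, 201, 224, 289, 312, 356, 209, 191, 236, 292, 308, 280]  (not all equal)
t=2: [380, 385, 394, 390, 380, 358, 381, 382, 393, 392, 373, 373, 380, 385, 390, 392, 388, 370]  (not all equal)
t=3: [303, 298, 290, 292, 312, 317, 305, 298, 289, 293, 305, 323, 303, 299, 290, 289, 304, 309]  (not all equal)
t=4: [387, 390, 392, 389, 384, 377, 387, 389, 392, 391, 383, 380, 387, 389, 392, 391, 387, 380]  (not all equal)
t=5: [293, 291, 289, 292, 301, 305, 294, 291, 288, 291, 298, 306, 293, 291, 288, 290, 298, 301]  (not all equal)
t=6: [392, 393, 393, 392, 389, 386, 392, 393, 393, 392, 389, 387, 392, 393, 393, 392, 390, 387]  (not all equal)
t=7: [286, 286, 286, 288, 292, 294, 286, 286, 286, 287, 291, 294, 286, 286, 286, 287, 291, 293]  (not all equal)
t=8: [395, 395, 394, 394, 393, 392, 395, 395, 395, 394, 393, 392, 395, 395, 395, 394, 393, 392]  (not all equal)
t=9: [282, 282, 283, 284, 285, 286, 282, 282, 282, 284, 285, 286, 282, 282, 282, 284, 285, 286]  (not all equal)
t=10: [396, 396, 396, 395, 395, 395, 396, 396, 396, 395, 395, 395, 396, 396, 396, 395, 395, 395]  (not all equal)
t=11: [281, 281, 281, 281, 282, 282, 281, 281, 281, 281, 282, 282, 281, 281, 281, 281, 282, 282]  (not all equal)
t=12: [397, 397, 397, 396, 396, 396, 397, 397, 397, 396, 396, 396, 397, 397, 397, 396, 396, 396]  (not all equal)
t=13: [279, 279, 279, 280, 281, 281, 279, 279, 279, 280, 281, 281, 279, 279, 279, 280, 281, 281]  (not all equal)
t=14: [397, 397, 397, 397, 397, 397, 397, 397, 397, 397, 397, 397, 397, 397, 397, 397, 397, 397]  (all equal)

Answer: 14
Key observation: Synchronization is absorbing here: once all patches are equal they stay equal, and step 14 is the first all-equal step.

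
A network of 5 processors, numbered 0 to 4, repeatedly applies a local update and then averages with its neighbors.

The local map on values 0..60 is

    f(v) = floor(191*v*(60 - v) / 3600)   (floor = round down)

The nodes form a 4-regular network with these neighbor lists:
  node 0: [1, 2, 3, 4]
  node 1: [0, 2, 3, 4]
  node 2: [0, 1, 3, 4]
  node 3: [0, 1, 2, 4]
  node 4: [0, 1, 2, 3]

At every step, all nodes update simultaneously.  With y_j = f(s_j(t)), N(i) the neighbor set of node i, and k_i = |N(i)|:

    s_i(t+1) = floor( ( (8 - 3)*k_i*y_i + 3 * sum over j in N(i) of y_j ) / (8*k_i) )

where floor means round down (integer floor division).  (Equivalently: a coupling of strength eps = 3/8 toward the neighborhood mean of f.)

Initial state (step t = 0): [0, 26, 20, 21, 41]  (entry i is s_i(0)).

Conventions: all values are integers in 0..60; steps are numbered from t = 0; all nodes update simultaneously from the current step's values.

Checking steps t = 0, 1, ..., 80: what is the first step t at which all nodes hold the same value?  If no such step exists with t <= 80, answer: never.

Answer: 6
Key observation: Synchronization is absorbing here: once all nodes are equal they stay equal, and step 6 is the first all-equal step.

Derivation:
t=0: [0, 26, 20, 21, 41]  (not all equal)
t=1: [16, 40, 38, 38, 37]  (not all equal)
t=2: [39, 42, 43, 43, 43]  (not all equal)
t=3: [41, 39, 38, 38, 38]  (not all equal)
t=4: [42, 43, 43, 43, 43]  (not all equal)
t=5: [39, 38, 38, 38, 38]  (not all equal)
t=6: [43, 43, 43, 43, 43]  (all equal)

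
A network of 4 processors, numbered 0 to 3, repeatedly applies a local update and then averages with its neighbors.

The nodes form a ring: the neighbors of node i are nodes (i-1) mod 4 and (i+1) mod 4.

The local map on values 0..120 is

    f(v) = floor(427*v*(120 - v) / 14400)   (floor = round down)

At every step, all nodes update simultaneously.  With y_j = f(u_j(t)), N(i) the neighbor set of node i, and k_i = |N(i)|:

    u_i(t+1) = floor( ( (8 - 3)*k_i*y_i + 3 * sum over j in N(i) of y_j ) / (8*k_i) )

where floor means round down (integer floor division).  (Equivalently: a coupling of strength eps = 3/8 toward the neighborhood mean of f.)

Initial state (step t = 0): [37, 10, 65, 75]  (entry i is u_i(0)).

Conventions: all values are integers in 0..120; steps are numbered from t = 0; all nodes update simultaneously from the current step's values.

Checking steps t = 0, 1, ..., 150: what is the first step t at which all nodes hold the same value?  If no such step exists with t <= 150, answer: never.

Simulating step by step:
t=0: [37, 10, 65, 75]  (not all equal)
t=1: [81, 56, 91, 99]  (not all equal)
t=2: [89, 98, 80, 70]  (not all equal)
t=3: [81, 72, 89, 97]  (not all equal)
t=4: [89, 96, 82, 73]  (not all equal)
t=5: [82, 74, 89, 95]  (not all equal)
t=6: [89, 94, 82, 76]  (not all equal)
t=7: [82, 77, 89, 94]  (not all equal)
t=8: [89, 93, 82, 77]  (not all equal)
t=9: [82, 78, 89, 93]  (not all equal)
t=10: [89, 93, 82, 78]  (not all equal)
t=11: [82, 78, 89, 93]  (not all equal)

Answer: never
Key observation: The state at step 9 reappears at step 11 — the system is in a cycle of period 2 from step 9 on.  No step 0..11 is synchronized, and the cycle repeats forever, so no step up to 150 (or ever) has all nodes equal.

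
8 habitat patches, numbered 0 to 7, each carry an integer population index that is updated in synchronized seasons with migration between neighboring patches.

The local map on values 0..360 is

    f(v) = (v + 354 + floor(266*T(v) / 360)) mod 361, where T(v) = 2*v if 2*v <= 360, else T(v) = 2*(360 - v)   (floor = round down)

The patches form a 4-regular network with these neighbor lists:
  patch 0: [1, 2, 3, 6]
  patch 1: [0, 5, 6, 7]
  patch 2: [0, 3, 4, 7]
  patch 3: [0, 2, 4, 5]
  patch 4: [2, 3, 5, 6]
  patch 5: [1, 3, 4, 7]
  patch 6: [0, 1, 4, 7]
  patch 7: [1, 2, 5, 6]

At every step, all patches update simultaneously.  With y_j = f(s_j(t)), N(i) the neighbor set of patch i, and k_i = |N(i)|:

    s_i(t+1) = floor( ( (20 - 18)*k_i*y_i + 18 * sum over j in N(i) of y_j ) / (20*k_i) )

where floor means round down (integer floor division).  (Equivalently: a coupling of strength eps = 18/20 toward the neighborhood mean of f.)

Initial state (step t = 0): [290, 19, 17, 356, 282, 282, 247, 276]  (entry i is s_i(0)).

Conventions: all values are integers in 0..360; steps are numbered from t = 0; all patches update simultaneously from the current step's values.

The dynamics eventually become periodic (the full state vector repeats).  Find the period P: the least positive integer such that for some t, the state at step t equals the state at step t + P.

Answer: 4
Key observation: The state at step 31, [76, 76, 76, 76, 75, 76, 76, 75], reappears at step 35 — and no state repeats earlier — so the cycle the system enters has period 4.

Derivation:
t=0: [290, 19, 17, 356, 282, 282, 247, 276]
t=1: [109, 33, 102, 61, 107, 105, 32, 36]
t=2: [146, 158, 192, 243, 186, 150, 159, 153]
t=3: [72, 90, 116, 118, 40, 35, 106, 28]
t=4: [250, 149, 165, 168, 211, 155, 147, 192]
t=5: [104, 110, 55, 41, 110, 43, 76, 100]
t=6: [175, 199, 203, 176, 139, 204, 247, 175]
t=7: [62, 61, 127, 127, 89, 127, 124, 61]
t=8: [252, 216, 212, 249, 296, 212, 175, 252]
t=9: [56, 53, 40, 47, 54, 44, 44, 60]
t=10: [109, 119, 123, 112, 103, 122, 127, 108]
t=11: [287, 281, 263, 275, 287, 269, 268, 292]
t=12: [32, 29, 28, 31, 34, 28, 27, 33]
t=13: [64, 66, 71, 68, 64, 70, 70, 62]
t=14: [161, 157, 153, 159, 163, 154, 152, 162]
t=15: [17, 21, 28, 22, 16, 26, 27, 15]
t=16: [51, 45, 38, 46, 53, 40, 37, 53]
t=17: [97, 104, 115, 105, 95, 112, 114, 94]
t=18: [260, 250, 238, 252, 264, 242, 238, 263]
t=19: [45, 43, 40, 43, 46, 41, 40, 47]
t=20: [96, 99, 103, 99, 95, 102, 103, 95]
t=21: [241, 237, 232, 237, 243, 234, 232, 243]
t=22: [51, 50, 48, 50, 51, 48, 48, 51]
t=23: [114, 115, 117, 115, 112, 116, 117, 112]
t=24: [279, 276, 273, 276, 279, 274, 273, 279]
t=25: [32, 31, 30, 31, 32, 31, 30, 32]
t=26: [68, 69, 70, 69, 68, 70, 70, 68]
t=27: [164, 163, 161, 163, 164, 162, 161, 164]
t=28: [33, 34, 36, 34, 32, 36, 36, 32]
t=29: [78, 77, 74, 77, 79, 75, 74, 79]
t=30: [180, 182, 185, 182, 179, 184, 185, 179]
t=31: [76, 76, 76, 76, 75, 76, 76, 75]
t=32: [181, 180, 179, 180, 180, 179, 179, 180]
t=33: [76, 76, 77, 76, 75, 77, 77, 75]
t=34: [181, 181, 179, 181, 182, 179, 179, 182]
t=35: [76, 76, 76, 76, 75, 76, 76, 75]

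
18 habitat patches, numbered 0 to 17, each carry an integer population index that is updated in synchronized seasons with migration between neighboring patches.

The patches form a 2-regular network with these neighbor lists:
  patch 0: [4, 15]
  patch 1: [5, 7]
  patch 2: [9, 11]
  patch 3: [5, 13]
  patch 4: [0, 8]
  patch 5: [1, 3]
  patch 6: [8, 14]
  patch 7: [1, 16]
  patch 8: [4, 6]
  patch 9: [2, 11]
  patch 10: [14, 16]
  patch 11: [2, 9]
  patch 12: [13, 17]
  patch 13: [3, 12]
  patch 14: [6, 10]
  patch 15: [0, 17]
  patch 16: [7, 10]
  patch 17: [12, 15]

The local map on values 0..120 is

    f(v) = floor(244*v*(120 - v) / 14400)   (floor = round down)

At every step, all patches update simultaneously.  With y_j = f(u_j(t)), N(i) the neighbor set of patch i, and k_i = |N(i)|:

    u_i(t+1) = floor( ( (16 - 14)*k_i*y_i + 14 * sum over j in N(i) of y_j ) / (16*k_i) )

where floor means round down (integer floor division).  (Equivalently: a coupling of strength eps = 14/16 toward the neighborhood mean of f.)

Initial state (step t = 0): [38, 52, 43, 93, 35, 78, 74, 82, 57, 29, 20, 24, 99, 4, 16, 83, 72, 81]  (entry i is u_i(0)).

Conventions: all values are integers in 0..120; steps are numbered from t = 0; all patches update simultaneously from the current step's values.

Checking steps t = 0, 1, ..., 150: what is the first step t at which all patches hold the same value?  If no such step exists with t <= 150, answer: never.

Simulating step by step:
t=0: [38, 52, 43, 93, 35, 78, 74, 82, 57, 29, 20, 24, 99, 4, 16, 83, 72, 81]  (not all equal)
t=1: [51, 54, 43, 32, 55, 51, 45, 57, 54, 47, 41, 48, 30, 34, 42, 52, 44, 44]  (not all equal)
t=2: [59, 59, 57, 53, 59, 54, 57, 58, 58, 57, 55, 57, 51, 46, 55, 57, 56, 52]  (not all equal)
t=3: [60, 60, 60, 58, 60, 60, 60, 60, 60, 60, 60, 60, 58, 59, 60, 59, 60, 59]  (not all equal)
t=4: [60, 61, 61, 60, 61, 60, 61, 61, 61, 61, 61, 61, 60, 60, 61, 60, 61, 60]  (not all equal)
t=5: [60, 60, 60, 61, 60, 60, 60, 60, 60, 60, 60, 60, 61, 61, 60, 61, 60, 61]  (not all equal)
t=6: [60, 61, 61, 60, 61, 60, 61, 61, 61, 61, 61, 61, 60, 60, 61, 60, 61, 60]  (not all equal)

Answer: never
Key observation: The state at step 4 reappears at step 6 — the system is in a cycle of period 2 from step 4 on.  No step 0..6 is synchronized, and the cycle repeats forever, so no step up to 150 (or ever) has all patches equal.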